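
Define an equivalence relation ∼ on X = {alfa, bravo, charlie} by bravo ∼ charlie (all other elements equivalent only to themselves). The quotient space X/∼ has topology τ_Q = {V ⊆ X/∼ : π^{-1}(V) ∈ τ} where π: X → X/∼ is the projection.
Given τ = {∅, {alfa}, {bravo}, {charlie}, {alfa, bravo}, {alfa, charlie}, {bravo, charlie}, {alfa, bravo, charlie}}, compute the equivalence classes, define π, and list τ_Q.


X/∼ = {[alfa], [bravo=charlie]}; |τ_Q| = 4.

Equivalence classes: [alfa], [bravo=charlie].
Quotient map π: X → X/∼ sends alfa ↦ [alfa], bravo ↦ [bravo=charlie], charlie ↦ [bravo=charlie].
For each subset V ⊆ X/∼, compute π^{-1}(V) ⊆ X and check whether π^{-1}(V) ∈ τ. V is open in τ_Q iff π^{-1}(V) ∈ τ.
  V = {}: π^{-1}(V) = ∅ ∈ τ ✓.
  V = {[alfa]}: π^{-1}(V) = {alfa} ∈ τ ✓.
  V = {[bravo=charlie]}: π^{-1}(V) = {bravo, charlie} ∈ τ ✓.
  V = {[alfa], [bravo=charlie]}: π^{-1}(V) = {alfa, bravo, charlie} ∈ τ ✓.
Open sets in the quotient: τ_Q = {{}, {[alfa]}, {[bravo=charlie]}, {[alfa], [bravo=charlie]}} (4 elements).


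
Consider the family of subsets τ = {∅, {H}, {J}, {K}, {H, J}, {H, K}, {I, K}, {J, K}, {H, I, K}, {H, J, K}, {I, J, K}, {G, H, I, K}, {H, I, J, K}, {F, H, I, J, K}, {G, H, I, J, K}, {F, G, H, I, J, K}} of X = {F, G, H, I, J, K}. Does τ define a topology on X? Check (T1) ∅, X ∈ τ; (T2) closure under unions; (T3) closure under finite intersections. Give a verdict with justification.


τ IS a topology on X.

Axiom (T1): ∅ ∈ τ? Yes; X ∈ τ? Yes.
Axiom (T2/T3): check pairwise unions and intersections of members of τ.
All pairwise intersections and unions checked — each lies in τ. Therefore τ satisfies (T1), (T2), (T3): it IS a topology on X.


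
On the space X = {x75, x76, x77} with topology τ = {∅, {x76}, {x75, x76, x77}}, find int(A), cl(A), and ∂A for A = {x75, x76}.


int(A) = {x76}, cl(A) = {x75, x76, x77}, ∂A = {x75, x77}.

Closed sets in (X, τ) are complements of opens:
  closed(X, τ) = {∅, {x75, x77}, {x75, x76, x77}}.
int(A) = ⋃ {U ∈ τ : U ⊆ A}. Opens contained in A: ∅, {x76}.
Taking the union of these: int(A) = {x76}.
cl(A) = ⋂ {C closed : A ⊆ C}. Closed sets containing A: {x75, x76, x77}.
Intersecting these: cl(A) = {x75, x76, x77}.
∂A = cl(A) ∖ int(A) = {x75, x76, x77} ∖ {x76} = {x75, x77}.


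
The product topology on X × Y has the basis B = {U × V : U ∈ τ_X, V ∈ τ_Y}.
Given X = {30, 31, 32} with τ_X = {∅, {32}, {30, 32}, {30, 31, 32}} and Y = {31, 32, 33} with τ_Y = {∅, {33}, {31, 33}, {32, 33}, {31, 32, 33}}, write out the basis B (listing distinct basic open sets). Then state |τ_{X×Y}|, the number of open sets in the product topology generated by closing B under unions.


Basis B = {∅ × ∅, {32} × {33}, {30, 32} × {33}, {32} × {31, 33}, {32} × {32, 33}, {30, 31, 32} × {33}, {32} × {31, 32, 33}, {30, 32} × {31, 33}, {30, 32} × {32, 33}, {30, 32} × {31, 32, 33}, {30, 31, 32} × {31, 33}, {30, 31, 32} × {32, 33}, {30, 31, 32} × {31, 32, 33}}; |τ_{X×Y}| = 30.

Enumerate products U × V with U ∈ τ_X, V ∈ τ_Y (deduplicated):
  ∅ × ∅ = {} (∅)
  {32} × {33} = {(32,33)}
  {30, 32} × {33} = {(30,33), (32,33)}
  {32} × {31, 33} = {(32,31), (32,33)}
  {32} × {32, 33} = {(32,32), (32,33)}
  {30, 31, 32} × {33} = {(30,33), (31,33), (32,33)}
  {32} × {31, 32, 33} = {(32,31), (32,32), (32,33)}
  {30, 32} × {31, 33} = {(30,31), (30,33), (32,31), (32,33)}
  {30, 32} × {32, 33} = {(30,32), (30,33), (32,32), (32,33)}
  {30, 32} × {31, 32, 33} = {(30,31), (30,32), (30,33), (32,31), (32,32), (32,33)}
  {30, 31, 32} × {31, 33} = {(30,31), (30,33), (31,31), (31,33), (32,31), (32,33)}
  {30, 31, 32} × {32, 33} = {(30,32), (30,33), (31,32), (31,33), (32,32), (32,33)}
  {30, 31, 32} × {31, 32, 33} = {(30,31), (30,32), (30,33), (31,31), (31,32), (31,33), (32,31), (32,32), (32,33)}
These 13 distinct sets form the basis B.
Close under arbitrary unions to get τ_{X×Y}; counting gives |τ_{X×Y}| = 30.


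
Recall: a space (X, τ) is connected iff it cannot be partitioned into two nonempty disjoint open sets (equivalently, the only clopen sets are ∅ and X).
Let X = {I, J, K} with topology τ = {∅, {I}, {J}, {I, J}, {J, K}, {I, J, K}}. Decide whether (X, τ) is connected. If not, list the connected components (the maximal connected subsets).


(X, τ) is disconnected; components = [{I}, {J, K}].

Find clopen sets (U ∈ τ with X ∖ U ∈ τ):
  U = ∅, X ∖ U = {I, J, K} — both open, so U is clopen.
  U = {I}, X ∖ U = {J, K} — both open, so U is clopen.
  U = {J, K}, X ∖ U = {I} — both open, so U is clopen.
  U = {I, J, K}, X ∖ U = ∅ — both open, so U is clopen.
Nontrivial clopen(s) exist: e.g. {J, K}. So (X, τ) is disconnected.
Compute connected components by grouping points that agree on all clopens:
  component: {I}
  component: {J, K}


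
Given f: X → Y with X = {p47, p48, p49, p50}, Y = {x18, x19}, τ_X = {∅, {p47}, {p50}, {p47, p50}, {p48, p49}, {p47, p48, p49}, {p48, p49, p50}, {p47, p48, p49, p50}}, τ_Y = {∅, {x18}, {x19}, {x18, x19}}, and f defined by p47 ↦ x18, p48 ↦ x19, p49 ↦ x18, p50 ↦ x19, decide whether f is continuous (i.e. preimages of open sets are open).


f is NOT continuous.

Compute f^{-1}(U) for each U ∈ τ_Y:
  U = ∅: f^{-1}(U) = ∅ ∈ τ_X ✓.
  U = {x18}: f^{-1}(U) = {p47, p49} ∉ τ_X ✗.
  U = {x19}: f^{-1}(U) = {p48, p50} ∉ τ_X ✗.
  U = {x18, x19}: f^{-1}(U) = {p47, p48, p49, p50} ∈ τ_X ✓.
Found U = {x18} with f^{-1}(U) = {p47, p49} not in τ_X. Therefore f is NOT continuous.


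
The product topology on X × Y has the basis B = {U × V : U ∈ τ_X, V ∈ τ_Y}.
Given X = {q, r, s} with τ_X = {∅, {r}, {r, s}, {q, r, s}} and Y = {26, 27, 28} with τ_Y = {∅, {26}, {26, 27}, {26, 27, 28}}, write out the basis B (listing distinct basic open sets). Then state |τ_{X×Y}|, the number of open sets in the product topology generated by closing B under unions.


Basis B = {∅ × ∅, {r} × {26}, {r} × {26, 27}, {r, s} × {26}, {q, r, s} × {26}, {r} × {26, 27, 28}, {r, s} × {26, 27}, {q, r, s} × {26, 27}, {r, s} × {26, 27, 28}, {q, r, s} × {26, 27, 28}}; |τ_{X×Y}| = 20.

Enumerate products U × V with U ∈ τ_X, V ∈ τ_Y (deduplicated):
  ∅ × ∅ = {} (∅)
  {r} × {26} = {(r,26)}
  {r} × {26, 27} = {(r,26), (r,27)}
  {r, s} × {26} = {(r,26), (s,26)}
  {q, r, s} × {26} = {(q,26), (r,26), (s,26)}
  {r} × {26, 27, 28} = {(r,26), (r,27), (r,28)}
  {r, s} × {26, 27} = {(r,26), (r,27), (s,26), (s,27)}
  {q, r, s} × {26, 27} = {(q,26), (q,27), (r,26), (r,27), (s,26), (s,27)}
  {r, s} × {26, 27, 28} = {(r,26), (r,27), (r,28), (s,26), (s,27), (s,28)}
  {q, r, s} × {26, 27, 28} = {(q,26), (q,27), (q,28), (r,26), (r,27), (r,28), (s,26), (s,27), (s,28)}
These 10 distinct sets form the basis B.
Close under arbitrary unions to get τ_{X×Y}; counting gives |τ_{X×Y}| = 20.


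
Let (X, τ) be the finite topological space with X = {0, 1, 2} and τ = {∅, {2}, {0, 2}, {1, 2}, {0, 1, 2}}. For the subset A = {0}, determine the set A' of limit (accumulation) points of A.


A' = ∅

For each x ∈ X, list the open sets U ∈ τ with x ∈ U, then check whether U ∩ (A ∖ {x}) ≠ ∅ for every such U.
  x = 0: open {0, 2} ∋ x has {0, 2} ∩ (A ∖ {0}) = ∅, so x is NOT a limit point.
  x = 1: open {1, 2} ∋ x has {1, 2} ∩ (A ∖ {1}) = ∅, so x is NOT a limit point.
  x = 2: open {2} ∋ x has {2} ∩ (A ∖ {2}) = ∅, so x is NOT a limit point.
Collecting: A' = ∅.


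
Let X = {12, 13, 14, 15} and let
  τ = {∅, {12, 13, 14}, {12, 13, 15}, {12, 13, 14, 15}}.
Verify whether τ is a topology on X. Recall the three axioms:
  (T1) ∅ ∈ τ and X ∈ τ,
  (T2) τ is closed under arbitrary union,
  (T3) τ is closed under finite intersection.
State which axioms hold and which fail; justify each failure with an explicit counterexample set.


τ is NOT a topology on X.

Axiom (T1): ∅ ∈ τ? Yes; X ∈ τ? Yes.
Axiom (T2/T3): check pairwise unions and intersections of members of τ.
Counterexample for (T3): {12, 13, 14} ∩ {12, 13, 15} = {12, 13} ∉ τ. Therefore τ is NOT a topology.


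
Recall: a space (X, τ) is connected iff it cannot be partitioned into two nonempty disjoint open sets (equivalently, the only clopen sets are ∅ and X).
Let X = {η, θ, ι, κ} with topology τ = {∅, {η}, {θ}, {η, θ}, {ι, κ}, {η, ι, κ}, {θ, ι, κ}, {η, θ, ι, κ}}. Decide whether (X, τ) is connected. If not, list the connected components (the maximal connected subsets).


(X, τ) is disconnected; components = [{η}, {θ}, {ι, κ}].

Find clopen sets (U ∈ τ with X ∖ U ∈ τ):
  U = ∅, X ∖ U = {η, θ, ι, κ} — both open, so U is clopen.
  U = {η}, X ∖ U = {θ, ι, κ} — both open, so U is clopen.
  U = {θ}, X ∖ U = {η, ι, κ} — both open, so U is clopen.
  U = {η, θ}, X ∖ U = {ι, κ} — both open, so U is clopen.
  U = {ι, κ}, X ∖ U = {η, θ} — both open, so U is clopen.
  U = {η, ι, κ}, X ∖ U = {θ} — both open, so U is clopen.
  U = {θ, ι, κ}, X ∖ U = {η} — both open, so U is clopen.
  U = {η, θ, ι, κ}, X ∖ U = ∅ — both open, so U is clopen.
Nontrivial clopen(s) exist: e.g. {ι, κ}. So (X, τ) is disconnected.
Compute connected components by grouping points that agree on all clopens:
  component: {η}
  component: {θ}
  component: {ι, κ}


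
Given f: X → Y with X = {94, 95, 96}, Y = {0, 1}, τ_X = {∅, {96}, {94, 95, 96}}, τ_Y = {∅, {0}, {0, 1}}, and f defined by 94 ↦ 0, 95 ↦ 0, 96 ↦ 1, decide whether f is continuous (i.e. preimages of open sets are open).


f is NOT continuous.

Compute f^{-1}(U) for each U ∈ τ_Y:
  U = ∅: f^{-1}(U) = ∅ ∈ τ_X ✓.
  U = {0}: f^{-1}(U) = {94, 95} ∉ τ_X ✗.
  U = {0, 1}: f^{-1}(U) = {94, 95, 96} ∈ τ_X ✓.
Found U = {0} with f^{-1}(U) = {94, 95} not in τ_X. Therefore f is NOT continuous.


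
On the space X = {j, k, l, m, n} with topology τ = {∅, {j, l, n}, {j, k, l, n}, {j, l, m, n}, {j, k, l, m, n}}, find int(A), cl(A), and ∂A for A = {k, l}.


int(A) = ∅, cl(A) = {j, k, l, m, n}, ∂A = {j, k, l, m, n}.

Closed sets in (X, τ) are complements of opens:
  closed(X, τ) = {∅, {k}, {m}, {k, m}, {j, k, l, m, n}}.
int(A) = ⋃ {U ∈ τ : U ⊆ A}. Opens contained in A: ∅.
Taking the union of these: int(A) = ∅.
cl(A) = ⋂ {C closed : A ⊆ C}. Closed sets containing A: {j, k, l, m, n}.
Intersecting these: cl(A) = {j, k, l, m, n}.
∂A = cl(A) ∖ int(A) = {j, k, l, m, n} ∖ ∅ = {j, k, l, m, n}.


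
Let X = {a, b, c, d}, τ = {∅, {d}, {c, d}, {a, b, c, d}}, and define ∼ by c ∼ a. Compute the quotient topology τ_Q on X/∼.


X/∼ = {[a=c], [b], [d]}; |τ_Q| = 3.

Equivalence classes: [a=c], [b], [d].
Quotient map π: X → X/∼ sends a ↦ [a=c], b ↦ [b], c ↦ [a=c], d ↦ [d].
For each subset V ⊆ X/∼, compute π^{-1}(V) ⊆ X and check whether π^{-1}(V) ∈ τ. V is open in τ_Q iff π^{-1}(V) ∈ τ.
  V = {}: π^{-1}(V) = ∅ ∈ τ ✓.
  V = {[a=c]}: π^{-1}(V) = {a, c} ∉ τ ✗.
  V = {[b]}: π^{-1}(V) = {b} ∉ τ ✗.
  V = {[a=c], [b]}: π^{-1}(V) = {a, b, c} ∉ τ ✗.
  V = {[d]}: π^{-1}(V) = {d} ∈ τ ✓.
  V = {[a=c], [d]}: π^{-1}(V) = {a, c, d} ∉ τ ✗.
  V = {[b], [d]}: π^{-1}(V) = {b, d} ∉ τ ✗.
  V = {[a=c], [b], [d]}: π^{-1}(V) = {a, b, c, d} ∈ τ ✓.
Open sets in the quotient: τ_Q = {{}, {[d]}, {[a=c], [b], [d]}} (3 elements).


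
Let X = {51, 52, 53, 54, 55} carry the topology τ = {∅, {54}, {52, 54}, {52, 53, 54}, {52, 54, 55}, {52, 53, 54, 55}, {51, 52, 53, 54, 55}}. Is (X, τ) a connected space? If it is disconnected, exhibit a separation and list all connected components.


(X, τ) is connected.

Find clopen sets (U ∈ τ with X ∖ U ∈ τ):
  U = ∅, X ∖ U = {51, 52, 53, 54, 55} — both open, so U is clopen.
  U = {51, 52, 53, 54, 55}, X ∖ U = ∅ — both open, so U is clopen.
Only trivial clopens (∅ and X) exist, so (X, τ) is connected.
Compute connected components by grouping points that agree on all clopens:
  component: {51, 52, 53, 54, 55}


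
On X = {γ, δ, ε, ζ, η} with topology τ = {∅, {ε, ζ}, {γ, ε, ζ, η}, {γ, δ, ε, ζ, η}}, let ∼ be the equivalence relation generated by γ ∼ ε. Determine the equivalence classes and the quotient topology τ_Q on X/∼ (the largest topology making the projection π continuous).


X/∼ = {[γ=ε], [δ], [ζ], [η]}; |τ_Q| = 3.

Equivalence classes: [γ=ε], [δ], [ζ], [η].
Quotient map π: X → X/∼ sends γ ↦ [γ=ε], δ ↦ [δ], ε ↦ [γ=ε], ζ ↦ [ζ], η ↦ [η].
For each subset V ⊆ X/∼, compute π^{-1}(V) ⊆ X and check whether π^{-1}(V) ∈ τ. V is open in τ_Q iff π^{-1}(V) ∈ τ.
  V = {}: π^{-1}(V) = ∅ ∈ τ ✓.
  V = {[γ=ε]}: π^{-1}(V) = {γ, ε} ∉ τ ✗.
  V = {[δ]}: π^{-1}(V) = {δ} ∉ τ ✗.
  V = {[γ=ε], [δ]}: π^{-1}(V) = {γ, δ, ε} ∉ τ ✗.
  V = {[ζ]}: π^{-1}(V) = {ζ} ∉ τ ✗.
  V = {[γ=ε], [ζ]}: π^{-1}(V) = {γ, ε, ζ} ∉ τ ✗.
  V = {[δ], [ζ]}: π^{-1}(V) = {δ, ζ} ∉ τ ✗.
  V = {[γ=ε], [δ], [ζ]}: π^{-1}(V) = {γ, δ, ε, ζ} ∉ τ ✗.
  V = {[η]}: π^{-1}(V) = {η} ∉ τ ✗.
  V = {[γ=ε], [η]}: π^{-1}(V) = {γ, ε, η} ∉ τ ✗.
  V = {[δ], [η]}: π^{-1}(V) = {δ, η} ∉ τ ✗.
  V = {[γ=ε], [δ], [η]}: π^{-1}(V) = {γ, δ, ε, η} ∉ τ ✗.
  V = {[ζ], [η]}: π^{-1}(V) = {ζ, η} ∉ τ ✗.
  V = {[γ=ε], [ζ], [η]}: π^{-1}(V) = {γ, ε, ζ, η} ∈ τ ✓.
  V = {[δ], [ζ], [η]}: π^{-1}(V) = {δ, ζ, η} ∉ τ ✗.
  V = {[γ=ε], [δ], [ζ], [η]}: π^{-1}(V) = {γ, δ, ε, ζ, η} ∈ τ ✓.
Open sets in the quotient: τ_Q = {{}, {[γ=ε], [ζ], [η]}, {[γ=ε], [δ], [ζ], [η]}} (3 elements).


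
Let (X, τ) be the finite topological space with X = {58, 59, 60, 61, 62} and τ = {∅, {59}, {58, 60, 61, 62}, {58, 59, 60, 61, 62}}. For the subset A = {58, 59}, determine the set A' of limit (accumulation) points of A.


A' = {60, 61, 62}

For each x ∈ X, list the open sets U ∈ τ with x ∈ U, then check whether U ∩ (A ∖ {x}) ≠ ∅ for every such U.
  x = 58: open {58, 60, 61, 62} ∋ x has {58, 60, 61, 62} ∩ (A ∖ {58}) = ∅, so x is NOT a limit point.
  x = 59: open {59} ∋ x has {59} ∩ (A ∖ {59}) = ∅, so x is NOT a limit point.
  x = 60: opens ∋ x are {58, 60, 61, 62}, {58, 59, 60, 61, 62}; each meets A ∖ {60}, so x IS a limit point.
  x = 61: opens ∋ x are {58, 60, 61, 62}, {58, 59, 60, 61, 62}; each meets A ∖ {61}, so x IS a limit point.
  x = 62: opens ∋ x are {58, 60, 61, 62}, {58, 59, 60, 61, 62}; each meets A ∖ {62}, so x IS a limit point.
Collecting: A' = {60, 61, 62}.


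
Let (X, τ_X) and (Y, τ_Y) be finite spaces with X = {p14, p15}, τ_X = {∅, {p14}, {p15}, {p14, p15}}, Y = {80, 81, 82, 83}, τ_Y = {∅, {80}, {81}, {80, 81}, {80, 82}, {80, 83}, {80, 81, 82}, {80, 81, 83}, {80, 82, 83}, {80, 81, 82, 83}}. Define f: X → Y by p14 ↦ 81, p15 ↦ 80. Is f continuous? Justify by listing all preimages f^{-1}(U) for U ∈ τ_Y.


f IS continuous.

Compute f^{-1}(U) for each U ∈ τ_Y:
  U = ∅: f^{-1}(U) = ∅ ∈ τ_X ✓.
  U = {80}: f^{-1}(U) = {p15} ∈ τ_X ✓.
  U = {81}: f^{-1}(U) = {p14} ∈ τ_X ✓.
  U = {80, 81}: f^{-1}(U) = {p14, p15} ∈ τ_X ✓.
  U = {80, 82}: f^{-1}(U) = {p15} ∈ τ_X ✓.
  U = {80, 83}: f^{-1}(U) = {p15} ∈ τ_X ✓.
  U = {80, 81, 82}: f^{-1}(U) = {p14, p15} ∈ τ_X ✓.
  U = {80, 81, 83}: f^{-1}(U) = {p14, p15} ∈ τ_X ✓.
  U = {80, 82, 83}: f^{-1}(U) = {p15} ∈ τ_X ✓.
  U = {80, 81, 82, 83}: f^{-1}(U) = {p14, p15} ∈ τ_X ✓.
Every preimage lies in τ_X, so f IS continuous.


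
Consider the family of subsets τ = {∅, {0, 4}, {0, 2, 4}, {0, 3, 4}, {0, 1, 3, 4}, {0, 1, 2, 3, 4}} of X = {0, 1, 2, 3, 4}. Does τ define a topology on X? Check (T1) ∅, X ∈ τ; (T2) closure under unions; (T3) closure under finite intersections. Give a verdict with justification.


τ is NOT a topology on X.

Axiom (T1): ∅ ∈ τ? Yes; X ∈ τ? Yes.
Axiom (T2/T3): check pairwise unions and intersections of members of τ.
Counterexample for (T2): {0, 2, 4} ∪ {0, 3, 4} = {0, 2, 3, 4} ∉ τ. Therefore τ is NOT a topology.


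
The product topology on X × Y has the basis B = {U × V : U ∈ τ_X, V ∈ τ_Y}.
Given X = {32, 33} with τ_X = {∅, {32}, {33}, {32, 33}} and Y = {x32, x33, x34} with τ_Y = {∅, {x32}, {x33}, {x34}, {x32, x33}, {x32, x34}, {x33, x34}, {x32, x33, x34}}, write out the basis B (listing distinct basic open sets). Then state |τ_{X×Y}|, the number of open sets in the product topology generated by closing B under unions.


Basis B = {∅ × ∅, {32} × {x32}, {32} × {x33}, {32} × {x34}, {33} × {x32}, {33} × {x33}, {33} × {x34}, {32} × {x32, x33}, {32} × {x32, x34}, {32, 33} × {x32}, {32} × {x33, x34}, {32, 33} × {x33}, {32, 33} × {x34}, {33} × {x32, x33}, {33} × {x32, x34}, {33} × {x33, x34}, {32} × {x32, x33, x34}, {33} × {x32, x33, x34}, {32, 33} × {x32, x33}, {32, 33} × {x32, x34}, {32, 33} × {x33, x34}, {32, 33} × {x32, x33, x34}}; |τ_{X×Y}| = 64.

Enumerate products U × V with U ∈ τ_X, V ∈ τ_Y (deduplicated):
  ∅ × ∅ = {} (∅)
  {32} × {x32} = {(32,x32)}
  {32} × {x33} = {(32,x33)}
  {32} × {x34} = {(32,x34)}
  {33} × {x32} = {(33,x32)}
  {33} × {x33} = {(33,x33)}
  {33} × {x34} = {(33,x34)}
  {32} × {x32, x33} = {(32,x32), (32,x33)}
  {32} × {x32, x34} = {(32,x32), (32,x34)}
  {32, 33} × {x32} = {(32,x32), (33,x32)}
  {32} × {x33, x34} = {(32,x33), (32,x34)}
  {32, 33} × {x33} = {(32,x33), (33,x33)}
  {32, 33} × {x34} = {(32,x34), (33,x34)}
  {33} × {x32, x33} = {(33,x32), (33,x33)}
  {33} × {x32, x34} = {(33,x32), (33,x34)}
  {33} × {x33, x34} = {(33,x33), (33,x34)}
  {32} × {x32, x33, x34} = {(32,x32), (32,x33), (32,x34)}
  {33} × {x32, x33, x34} = {(33,x32), (33,x33), (33,x34)}
  {32, 33} × {x32, x33} = {(32,x32), (32,x33), (33,x32), (33,x33)}
  {32, 33} × {x32, x34} = {(32,x32), (32,x34), (33,x32), (33,x34)}
  {32, 33} × {x33, x34} = {(32,x33), (32,x34), (33,x33), (33,x34)}
  {32, 33} × {x32, x33, x34} = {(32,x32), (32,x33), (32,x34), (33,x32), (33,x33), (33,x34)}
These 22 distinct sets form the basis B.
Close under arbitrary unions to get τ_{X×Y}; counting gives |τ_{X×Y}| = 64.


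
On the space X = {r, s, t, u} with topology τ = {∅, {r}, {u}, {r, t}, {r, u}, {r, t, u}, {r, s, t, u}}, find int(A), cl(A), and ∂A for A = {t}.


int(A) = ∅, cl(A) = {s, t}, ∂A = {s, t}.

Closed sets in (X, τ) are complements of opens:
  closed(X, τ) = {∅, {s}, {s, t}, {s, u}, {r, s, t}, {s, t, u}, {r, s, t, u}}.
int(A) = ⋃ {U ∈ τ : U ⊆ A}. Opens contained in A: ∅.
Taking the union of these: int(A) = ∅.
cl(A) = ⋂ {C closed : A ⊆ C}. Closed sets containing A: {s, t}, {r, s, t}, {s, t, u}, {r, s, t, u}.
Intersecting these: cl(A) = {s, t}.
∂A = cl(A) ∖ int(A) = {s, t} ∖ ∅ = {s, t}.


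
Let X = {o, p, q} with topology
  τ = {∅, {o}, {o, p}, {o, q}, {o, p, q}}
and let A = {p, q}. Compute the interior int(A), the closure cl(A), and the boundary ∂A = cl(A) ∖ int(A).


int(A) = ∅, cl(A) = {p, q}, ∂A = {p, q}.

Closed sets in (X, τ) are complements of opens:
  closed(X, τ) = {∅, {p}, {q}, {p, q}, {o, p, q}}.
int(A) = ⋃ {U ∈ τ : U ⊆ A}. Opens contained in A: ∅.
Taking the union of these: int(A) = ∅.
cl(A) = ⋂ {C closed : A ⊆ C}. Closed sets containing A: {p, q}, {o, p, q}.
Intersecting these: cl(A) = {p, q}.
∂A = cl(A) ∖ int(A) = {p, q} ∖ ∅ = {p, q}.


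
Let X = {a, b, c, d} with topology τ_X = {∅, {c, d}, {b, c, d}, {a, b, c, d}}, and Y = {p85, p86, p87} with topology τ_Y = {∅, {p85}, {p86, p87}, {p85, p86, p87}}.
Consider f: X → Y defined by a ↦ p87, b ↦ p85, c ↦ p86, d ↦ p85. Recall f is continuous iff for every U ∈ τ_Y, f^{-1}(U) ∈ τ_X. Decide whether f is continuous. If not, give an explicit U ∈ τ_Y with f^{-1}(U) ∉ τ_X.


f is NOT continuous.

Compute f^{-1}(U) for each U ∈ τ_Y:
  U = ∅: f^{-1}(U) = ∅ ∈ τ_X ✓.
  U = {p85}: f^{-1}(U) = {b, d} ∉ τ_X ✗.
  U = {p86, p87}: f^{-1}(U) = {a, c} ∉ τ_X ✗.
  U = {p85, p86, p87}: f^{-1}(U) = {a, b, c, d} ∈ τ_X ✓.
Found U = {p85} with f^{-1}(U) = {b, d} not in τ_X. Therefore f is NOT continuous.


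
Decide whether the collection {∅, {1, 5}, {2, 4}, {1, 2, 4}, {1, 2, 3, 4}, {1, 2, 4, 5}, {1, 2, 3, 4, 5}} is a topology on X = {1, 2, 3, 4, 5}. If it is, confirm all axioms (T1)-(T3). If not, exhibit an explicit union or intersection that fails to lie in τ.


τ is NOT a topology on X.

Axiom (T1): ∅ ∈ τ? Yes; X ∈ τ? Yes.
Axiom (T2/T3): check pairwise unions and intersections of members of τ.
Counterexample for (T3): {1, 5} ∩ {1, 2, 4} = {1} ∉ τ. Therefore τ is NOT a topology.


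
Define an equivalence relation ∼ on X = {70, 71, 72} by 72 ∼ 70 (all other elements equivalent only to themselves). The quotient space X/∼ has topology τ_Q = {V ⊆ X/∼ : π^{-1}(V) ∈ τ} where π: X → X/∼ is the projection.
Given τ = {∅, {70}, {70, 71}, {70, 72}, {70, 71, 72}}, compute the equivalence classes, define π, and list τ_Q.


X/∼ = {[70=72], [71]}; |τ_Q| = 3.

Equivalence classes: [70=72], [71].
Quotient map π: X → X/∼ sends 70 ↦ [70=72], 71 ↦ [71], 72 ↦ [70=72].
For each subset V ⊆ X/∼, compute π^{-1}(V) ⊆ X and check whether π^{-1}(V) ∈ τ. V is open in τ_Q iff π^{-1}(V) ∈ τ.
  V = {}: π^{-1}(V) = ∅ ∈ τ ✓.
  V = {[70=72]}: π^{-1}(V) = {70, 72} ∈ τ ✓.
  V = {[71]}: π^{-1}(V) = {71} ∉ τ ✗.
  V = {[70=72], [71]}: π^{-1}(V) = {70, 71, 72} ∈ τ ✓.
Open sets in the quotient: τ_Q = {{}, {[70=72]}, {[70=72], [71]}} (3 elements).


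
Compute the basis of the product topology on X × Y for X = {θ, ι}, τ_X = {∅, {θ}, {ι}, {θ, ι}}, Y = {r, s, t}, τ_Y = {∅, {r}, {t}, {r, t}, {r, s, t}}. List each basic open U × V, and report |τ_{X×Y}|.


Basis B = {∅ × ∅, {θ} × {r}, {θ} × {t}, {ι} × {r}, {ι} × {t}, {θ} × {r, t}, {θ, ι} × {r}, {θ, ι} × {t}, {ι} × {r, t}, {θ} × {r, s, t}, {ι} × {r, s, t}, {θ, ι} × {r, t}, {θ, ι} × {r, s, t}}; |τ_{X×Y}| = 25.

Enumerate products U × V with U ∈ τ_X, V ∈ τ_Y (deduplicated):
  ∅ × ∅ = {} (∅)
  {θ} × {r} = {(θ,r)}
  {θ} × {t} = {(θ,t)}
  {ι} × {r} = {(ι,r)}
  {ι} × {t} = {(ι,t)}
  {θ} × {r, t} = {(θ,r), (θ,t)}
  {θ, ι} × {r} = {(θ,r), (ι,r)}
  {θ, ι} × {t} = {(θ,t), (ι,t)}
  {ι} × {r, t} = {(ι,r), (ι,t)}
  {θ} × {r, s, t} = {(θ,r), (θ,s), (θ,t)}
  {ι} × {r, s, t} = {(ι,r), (ι,s), (ι,t)}
  {θ, ι} × {r, t} = {(θ,r), (θ,t), (ι,r), (ι,t)}
  {θ, ι} × {r, s, t} = {(θ,r), (θ,s), (θ,t), (ι,r), (ι,s), (ι,t)}
These 13 distinct sets form the basis B.
Close under arbitrary unions to get τ_{X×Y}; counting gives |τ_{X×Y}| = 25.


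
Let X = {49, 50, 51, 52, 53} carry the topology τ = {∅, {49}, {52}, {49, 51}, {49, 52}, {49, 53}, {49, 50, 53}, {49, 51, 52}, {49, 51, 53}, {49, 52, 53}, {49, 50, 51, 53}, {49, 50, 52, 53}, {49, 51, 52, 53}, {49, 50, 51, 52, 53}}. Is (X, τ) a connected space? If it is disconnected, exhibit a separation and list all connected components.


(X, τ) is disconnected; components = [{52}, {49, 50, 51, 53}].

Find clopen sets (U ∈ τ with X ∖ U ∈ τ):
  U = ∅, X ∖ U = {49, 50, 51, 52, 53} — both open, so U is clopen.
  U = {52}, X ∖ U = {49, 50, 51, 53} — both open, so U is clopen.
  U = {49, 50, 51, 53}, X ∖ U = {52} — both open, so U is clopen.
  U = {49, 50, 51, 52, 53}, X ∖ U = ∅ — both open, so U is clopen.
Nontrivial clopen(s) exist: e.g. {52}. So (X, τ) is disconnected.
Compute connected components by grouping points that agree on all clopens:
  component: {52}
  component: {49, 50, 51, 53}


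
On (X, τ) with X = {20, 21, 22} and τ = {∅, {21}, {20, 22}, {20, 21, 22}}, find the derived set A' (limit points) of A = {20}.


A' = {22}

For each x ∈ X, list the open sets U ∈ τ with x ∈ U, then check whether U ∩ (A ∖ {x}) ≠ ∅ for every such U.
  x = 20: open {20, 22} ∋ x has {20, 22} ∩ (A ∖ {20}) = ∅, so x is NOT a limit point.
  x = 21: open {21} ∋ x has {21} ∩ (A ∖ {21}) = ∅, so x is NOT a limit point.
  x = 22: opens ∋ x are {20, 22}, {20, 21, 22}; each meets A ∖ {22}, so x IS a limit point.
Collecting: A' = {22}.


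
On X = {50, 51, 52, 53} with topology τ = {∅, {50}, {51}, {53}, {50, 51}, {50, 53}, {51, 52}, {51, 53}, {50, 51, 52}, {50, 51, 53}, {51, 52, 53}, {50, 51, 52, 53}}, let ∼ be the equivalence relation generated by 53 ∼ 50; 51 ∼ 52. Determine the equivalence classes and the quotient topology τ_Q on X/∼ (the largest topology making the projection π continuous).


X/∼ = {[50=53], [51=52]}; |τ_Q| = 4.

Equivalence classes: [50=53], [51=52].
Quotient map π: X → X/∼ sends 50 ↦ [50=53], 51 ↦ [51=52], 52 ↦ [51=52], 53 ↦ [50=53].
For each subset V ⊆ X/∼, compute π^{-1}(V) ⊆ X and check whether π^{-1}(V) ∈ τ. V is open in τ_Q iff π^{-1}(V) ∈ τ.
  V = {}: π^{-1}(V) = ∅ ∈ τ ✓.
  V = {[50=53]}: π^{-1}(V) = {50, 53} ∈ τ ✓.
  V = {[51=52]}: π^{-1}(V) = {51, 52} ∈ τ ✓.
  V = {[50=53], [51=52]}: π^{-1}(V) = {50, 51, 52, 53} ∈ τ ✓.
Open sets in the quotient: τ_Q = {{}, {[50=53]}, {[51=52]}, {[50=53], [51=52]}} (4 elements).


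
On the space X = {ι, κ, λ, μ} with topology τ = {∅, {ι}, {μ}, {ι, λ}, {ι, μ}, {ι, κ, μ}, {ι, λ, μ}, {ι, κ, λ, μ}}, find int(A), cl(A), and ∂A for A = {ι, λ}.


int(A) = {ι, λ}, cl(A) = {ι, κ, λ}, ∂A = {κ}.

Closed sets in (X, τ) are complements of opens:
  closed(X, τ) = {∅, {κ}, {λ}, {κ, λ}, {κ, μ}, {ι, κ, λ}, {κ, λ, μ}, {ι, κ, λ, μ}}.
int(A) = ⋃ {U ∈ τ : U ⊆ A}. Opens contained in A: ∅, {ι}, {ι, λ}.
Taking the union of these: int(A) = {ι, λ}.
cl(A) = ⋂ {C closed : A ⊆ C}. Closed sets containing A: {ι, κ, λ}, {ι, κ, λ, μ}.
Intersecting these: cl(A) = {ι, κ, λ}.
∂A = cl(A) ∖ int(A) = {ι, κ, λ} ∖ {ι, λ} = {κ}.


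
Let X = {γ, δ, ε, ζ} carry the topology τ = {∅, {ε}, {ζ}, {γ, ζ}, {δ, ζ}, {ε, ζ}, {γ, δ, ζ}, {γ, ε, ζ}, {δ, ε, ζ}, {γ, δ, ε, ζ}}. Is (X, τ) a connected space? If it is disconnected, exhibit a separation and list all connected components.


(X, τ) is disconnected; components = [{ε}, {γ, δ, ζ}].

Find clopen sets (U ∈ τ with X ∖ U ∈ τ):
  U = ∅, X ∖ U = {γ, δ, ε, ζ} — both open, so U is clopen.
  U = {ε}, X ∖ U = {γ, δ, ζ} — both open, so U is clopen.
  U = {γ, δ, ζ}, X ∖ U = {ε} — both open, so U is clopen.
  U = {γ, δ, ε, ζ}, X ∖ U = ∅ — both open, so U is clopen.
Nontrivial clopen(s) exist: e.g. {ε}. So (X, τ) is disconnected.
Compute connected components by grouping points that agree on all clopens:
  component: {ε}
  component: {γ, δ, ζ}


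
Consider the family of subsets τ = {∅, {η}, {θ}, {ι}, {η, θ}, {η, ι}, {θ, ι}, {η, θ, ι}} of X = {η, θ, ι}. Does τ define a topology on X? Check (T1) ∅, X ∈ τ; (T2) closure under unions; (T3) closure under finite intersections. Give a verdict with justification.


τ IS a topology on X.

Axiom (T1): ∅ ∈ τ? Yes; X ∈ τ? Yes.
Axiom (T2/T3): check pairwise unions and intersections of members of τ.
All pairwise intersections and unions checked — each lies in τ. Therefore τ satisfies (T1), (T2), (T3): it IS a topology on X.


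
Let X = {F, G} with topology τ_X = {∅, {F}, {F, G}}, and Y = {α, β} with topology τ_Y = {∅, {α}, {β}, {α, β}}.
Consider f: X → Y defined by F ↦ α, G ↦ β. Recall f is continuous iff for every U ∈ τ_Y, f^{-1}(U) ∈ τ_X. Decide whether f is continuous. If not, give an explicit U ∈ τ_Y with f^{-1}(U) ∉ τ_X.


f is NOT continuous.

Compute f^{-1}(U) for each U ∈ τ_Y:
  U = ∅: f^{-1}(U) = ∅ ∈ τ_X ✓.
  U = {α}: f^{-1}(U) = {F} ∈ τ_X ✓.
  U = {β}: f^{-1}(U) = {G} ∉ τ_X ✗.
  U = {α, β}: f^{-1}(U) = {F, G} ∈ τ_X ✓.
Found U = {β} with f^{-1}(U) = {G} not in τ_X. Therefore f is NOT continuous.


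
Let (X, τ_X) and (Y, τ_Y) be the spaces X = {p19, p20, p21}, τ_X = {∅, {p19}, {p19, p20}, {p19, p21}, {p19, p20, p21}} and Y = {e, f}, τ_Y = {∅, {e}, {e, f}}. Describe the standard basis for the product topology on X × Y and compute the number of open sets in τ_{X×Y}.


Basis B = {∅ × ∅, {p19} × {e}, {p19} × {e, f}, {p19, p20} × {e}, {p19, p21} × {e}, {p19, p20, p21} × {e}, {p19, p20} × {e, f}, {p19, p21} × {e, f}, {p19, p20, p21} × {e, f}}; |τ_{X×Y}| = 14.

Enumerate products U × V with U ∈ τ_X, V ∈ τ_Y (deduplicated):
  ∅ × ∅ = {} (∅)
  {p19} × {e} = {(p19,e)}
  {p19} × {e, f} = {(p19,e), (p19,f)}
  {p19, p20} × {e} = {(p19,e), (p20,e)}
  {p19, p21} × {e} = {(p19,e), (p21,e)}
  {p19, p20, p21} × {e} = {(p19,e), (p20,e), (p21,e)}
  {p19, p20} × {e, f} = {(p19,e), (p19,f), (p20,e), (p20,f)}
  {p19, p21} × {e, f} = {(p19,e), (p19,f), (p21,e), (p21,f)}
  {p19, p20, p21} × {e, f} = {(p19,e), (p19,f), (p20,e), (p20,f), (p21,e), (p21,f)}
These 9 distinct sets form the basis B.
Close under arbitrary unions to get τ_{X×Y}; counting gives |τ_{X×Y}| = 14.


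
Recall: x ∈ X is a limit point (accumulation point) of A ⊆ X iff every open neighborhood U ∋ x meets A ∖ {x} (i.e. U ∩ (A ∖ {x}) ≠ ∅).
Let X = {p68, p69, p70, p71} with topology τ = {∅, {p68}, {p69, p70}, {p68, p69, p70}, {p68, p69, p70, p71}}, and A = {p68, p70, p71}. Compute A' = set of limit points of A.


A' = {p69, p71}

For each x ∈ X, list the open sets U ∈ τ with x ∈ U, then check whether U ∩ (A ∖ {x}) ≠ ∅ for every such U.
  x = p68: open {p68} ∋ x has {p68} ∩ (A ∖ {p68}) = ∅, so x is NOT a limit point.
  x = p69: opens ∋ x are {p69, p70}, {p68, p69, p70}, {p68, p69, p70, p71}; each meets A ∖ {p69}, so x IS a limit point.
  x = p70: open {p69, p70} ∋ x has {p69, p70} ∩ (A ∖ {p70}) = ∅, so x is NOT a limit point.
  x = p71: opens ∋ x are {p68, p69, p70, p71}; each meets A ∖ {p71}, so x IS a limit point.
Collecting: A' = {p69, p71}.


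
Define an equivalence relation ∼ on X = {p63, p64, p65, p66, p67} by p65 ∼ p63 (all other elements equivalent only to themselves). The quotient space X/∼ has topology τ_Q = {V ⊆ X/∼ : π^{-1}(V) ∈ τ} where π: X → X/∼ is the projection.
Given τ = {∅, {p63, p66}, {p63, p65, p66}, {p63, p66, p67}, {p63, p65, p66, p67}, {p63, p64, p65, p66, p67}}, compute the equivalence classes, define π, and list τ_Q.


X/∼ = {[p63=p65], [p64], [p66], [p67]}; |τ_Q| = 4.

Equivalence classes: [p63=p65], [p64], [p66], [p67].
Quotient map π: X → X/∼ sends p63 ↦ [p63=p65], p64 ↦ [p64], p65 ↦ [p63=p65], p66 ↦ [p66], p67 ↦ [p67].
For each subset V ⊆ X/∼, compute π^{-1}(V) ⊆ X and check whether π^{-1}(V) ∈ τ. V is open in τ_Q iff π^{-1}(V) ∈ τ.
  V = {}: π^{-1}(V) = ∅ ∈ τ ✓.
  V = {[p63=p65]}: π^{-1}(V) = {p63, p65} ∉ τ ✗.
  V = {[p64]}: π^{-1}(V) = {p64} ∉ τ ✗.
  V = {[p63=p65], [p64]}: π^{-1}(V) = {p63, p64, p65} ∉ τ ✗.
  V = {[p66]}: π^{-1}(V) = {p66} ∉ τ ✗.
  V = {[p63=p65], [p66]}: π^{-1}(V) = {p63, p65, p66} ∈ τ ✓.
  V = {[p64], [p66]}: π^{-1}(V) = {p64, p66} ∉ τ ✗.
  V = {[p63=p65], [p64], [p66]}: π^{-1}(V) = {p63, p64, p65, p66} ∉ τ ✗.
  V = {[p67]}: π^{-1}(V) = {p67} ∉ τ ✗.
  V = {[p63=p65], [p67]}: π^{-1}(V) = {p63, p65, p67} ∉ τ ✗.
  V = {[p64], [p67]}: π^{-1}(V) = {p64, p67} ∉ τ ✗.
  V = {[p63=p65], [p64], [p67]}: π^{-1}(V) = {p63, p64, p65, p67} ∉ τ ✗.
  V = {[p66], [p67]}: π^{-1}(V) = {p66, p67} ∉ τ ✗.
  V = {[p63=p65], [p66], [p67]}: π^{-1}(V) = {p63, p65, p66, p67} ∈ τ ✓.
  V = {[p64], [p66], [p67]}: π^{-1}(V) = {p64, p66, p67} ∉ τ ✗.
  V = {[p63=p65], [p64], [p66], [p67]}: π^{-1}(V) = {p63, p64, p65, p66, p67} ∈ τ ✓.
Open sets in the quotient: τ_Q = {{}, {[p63=p65], [p66]}, {[p63=p65], [p66], [p67]}, {[p63=p65], [p64], [p66], [p67]}} (4 elements).


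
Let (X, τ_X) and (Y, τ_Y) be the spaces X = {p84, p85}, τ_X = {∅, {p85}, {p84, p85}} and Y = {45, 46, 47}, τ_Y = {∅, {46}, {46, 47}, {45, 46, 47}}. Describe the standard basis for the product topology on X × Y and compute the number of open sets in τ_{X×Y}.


Basis B = {∅ × ∅, {p85} × {46}, {p84, p85} × {46}, {p85} × {46, 47}, {p85} × {45, 46, 47}, {p84, p85} × {46, 47}, {p84, p85} × {45, 46, 47}}; |τ_{X×Y}| = 10.

Enumerate products U × V with U ∈ τ_X, V ∈ τ_Y (deduplicated):
  ∅ × ∅ = {} (∅)
  {p85} × {46} = {(p85,46)}
  {p84, p85} × {46} = {(p84,46), (p85,46)}
  {p85} × {46, 47} = {(p85,46), (p85,47)}
  {p85} × {45, 46, 47} = {(p85,45), (p85,46), (p85,47)}
  {p84, p85} × {46, 47} = {(p84,46), (p84,47), (p85,46), (p85,47)}
  {p84, p85} × {45, 46, 47} = {(p84,45), (p84,46), (p84,47), (p85,45), (p85,46), (p85,47)}
These 7 distinct sets form the basis B.
Close under arbitrary unions to get τ_{X×Y}; counting gives |τ_{X×Y}| = 10.


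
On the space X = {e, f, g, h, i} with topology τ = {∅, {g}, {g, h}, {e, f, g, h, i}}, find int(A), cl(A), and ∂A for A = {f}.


int(A) = ∅, cl(A) = {e, f, i}, ∂A = {e, f, i}.

Closed sets in (X, τ) are complements of opens:
  closed(X, τ) = {∅, {e, f, i}, {e, f, h, i}, {e, f, g, h, i}}.
int(A) = ⋃ {U ∈ τ : U ⊆ A}. Opens contained in A: ∅.
Taking the union of these: int(A) = ∅.
cl(A) = ⋂ {C closed : A ⊆ C}. Closed sets containing A: {e, f, i}, {e, f, h, i}, {e, f, g, h, i}.
Intersecting these: cl(A) = {e, f, i}.
∂A = cl(A) ∖ int(A) = {e, f, i} ∖ ∅ = {e, f, i}.


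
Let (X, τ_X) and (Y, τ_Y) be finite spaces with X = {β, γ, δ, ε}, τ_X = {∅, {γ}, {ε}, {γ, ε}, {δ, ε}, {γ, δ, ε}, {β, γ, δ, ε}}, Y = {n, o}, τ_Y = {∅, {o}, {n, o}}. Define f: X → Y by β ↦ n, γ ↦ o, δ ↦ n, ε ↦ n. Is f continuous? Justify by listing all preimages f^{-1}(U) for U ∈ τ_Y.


f IS continuous.

Compute f^{-1}(U) for each U ∈ τ_Y:
  U = ∅: f^{-1}(U) = ∅ ∈ τ_X ✓.
  U = {o}: f^{-1}(U) = {γ} ∈ τ_X ✓.
  U = {n, o}: f^{-1}(U) = {β, γ, δ, ε} ∈ τ_X ✓.
Every preimage lies in τ_X, so f IS continuous.


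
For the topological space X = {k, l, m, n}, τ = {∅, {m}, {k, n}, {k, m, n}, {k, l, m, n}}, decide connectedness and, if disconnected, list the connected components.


(X, τ) is connected.

Find clopen sets (U ∈ τ with X ∖ U ∈ τ):
  U = ∅, X ∖ U = {k, l, m, n} — both open, so U is clopen.
  U = {k, l, m, n}, X ∖ U = ∅ — both open, so U is clopen.
Only trivial clopens (∅ and X) exist, so (X, τ) is connected.
Compute connected components by grouping points that agree on all clopens:
  component: {k, l, m, n}


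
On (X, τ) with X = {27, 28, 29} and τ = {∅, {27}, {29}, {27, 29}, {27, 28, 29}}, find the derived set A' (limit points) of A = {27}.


A' = {28}

For each x ∈ X, list the open sets U ∈ τ with x ∈ U, then check whether U ∩ (A ∖ {x}) ≠ ∅ for every such U.
  x = 27: open {27} ∋ x has {27} ∩ (A ∖ {27}) = ∅, so x is NOT a limit point.
  x = 28: opens ∋ x are {27, 28, 29}; each meets A ∖ {28}, so x IS a limit point.
  x = 29: open {29} ∋ x has {29} ∩ (A ∖ {29}) = ∅, so x is NOT a limit point.
Collecting: A' = {28}.


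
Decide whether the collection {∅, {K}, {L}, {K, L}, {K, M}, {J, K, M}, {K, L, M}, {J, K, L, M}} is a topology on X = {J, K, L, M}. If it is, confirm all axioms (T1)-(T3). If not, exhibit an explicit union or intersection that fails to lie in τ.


τ IS a topology on X.

Axiom (T1): ∅ ∈ τ? Yes; X ∈ τ? Yes.
Axiom (T2/T3): check pairwise unions and intersections of members of τ.
All pairwise intersections and unions checked — each lies in τ. Therefore τ satisfies (T1), (T2), (T3): it IS a topology on X.


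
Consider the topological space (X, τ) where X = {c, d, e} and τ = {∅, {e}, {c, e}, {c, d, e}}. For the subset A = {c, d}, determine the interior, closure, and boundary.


int(A) = ∅, cl(A) = {c, d}, ∂A = {c, d}.

Closed sets in (X, τ) are complements of opens:
  closed(X, τ) = {∅, {d}, {c, d}, {c, d, e}}.
int(A) = ⋃ {U ∈ τ : U ⊆ A}. Opens contained in A: ∅.
Taking the union of these: int(A) = ∅.
cl(A) = ⋂ {C closed : A ⊆ C}. Closed sets containing A: {c, d}, {c, d, e}.
Intersecting these: cl(A) = {c, d}.
∂A = cl(A) ∖ int(A) = {c, d} ∖ ∅ = {c, d}.


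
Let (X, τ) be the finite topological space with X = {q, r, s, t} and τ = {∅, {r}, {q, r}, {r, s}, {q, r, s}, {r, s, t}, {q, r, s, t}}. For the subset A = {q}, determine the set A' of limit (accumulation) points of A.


A' = ∅

For each x ∈ X, list the open sets U ∈ τ with x ∈ U, then check whether U ∩ (A ∖ {x}) ≠ ∅ for every such U.
  x = q: open {q, r} ∋ x has {q, r} ∩ (A ∖ {q}) = ∅, so x is NOT a limit point.
  x = r: open {r} ∋ x has {r} ∩ (A ∖ {r}) = ∅, so x is NOT a limit point.
  x = s: open {r, s} ∋ x has {r, s} ∩ (A ∖ {s}) = ∅, so x is NOT a limit point.
  x = t: open {r, s, t} ∋ x has {r, s, t} ∩ (A ∖ {t}) = ∅, so x is NOT a limit point.
Collecting: A' = ∅.


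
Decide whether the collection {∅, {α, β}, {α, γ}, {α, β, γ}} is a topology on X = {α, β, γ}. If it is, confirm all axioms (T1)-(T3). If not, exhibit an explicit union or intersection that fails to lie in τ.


τ is NOT a topology on X.

Axiom (T1): ∅ ∈ τ? Yes; X ∈ τ? Yes.
Axiom (T2/T3): check pairwise unions and intersections of members of τ.
Counterexample for (T3): {α, β} ∩ {α, γ} = {α} ∉ τ. Therefore τ is NOT a topology.


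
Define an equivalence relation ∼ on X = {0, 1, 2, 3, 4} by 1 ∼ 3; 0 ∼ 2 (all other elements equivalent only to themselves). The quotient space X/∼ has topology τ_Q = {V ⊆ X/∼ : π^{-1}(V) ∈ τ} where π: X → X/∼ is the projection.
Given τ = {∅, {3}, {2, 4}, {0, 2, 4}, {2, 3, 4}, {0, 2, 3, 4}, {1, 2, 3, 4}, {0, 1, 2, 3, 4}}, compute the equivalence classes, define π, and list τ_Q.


X/∼ = {[0=2], [1=3], [4]}; |τ_Q| = 3.

Equivalence classes: [0=2], [1=3], [4].
Quotient map π: X → X/∼ sends 0 ↦ [0=2], 1 ↦ [1=3], 2 ↦ [0=2], 3 ↦ [1=3], 4 ↦ [4].
For each subset V ⊆ X/∼, compute π^{-1}(V) ⊆ X and check whether π^{-1}(V) ∈ τ. V is open in τ_Q iff π^{-1}(V) ∈ τ.
  V = {}: π^{-1}(V) = ∅ ∈ τ ✓.
  V = {[0=2]}: π^{-1}(V) = {0, 2} ∉ τ ✗.
  V = {[1=3]}: π^{-1}(V) = {1, 3} ∉ τ ✗.
  V = {[0=2], [1=3]}: π^{-1}(V) = {0, 1, 2, 3} ∉ τ ✗.
  V = {[4]}: π^{-1}(V) = {4} ∉ τ ✗.
  V = {[0=2], [4]}: π^{-1}(V) = {0, 2, 4} ∈ τ ✓.
  V = {[1=3], [4]}: π^{-1}(V) = {1, 3, 4} ∉ τ ✗.
  V = {[0=2], [1=3], [4]}: π^{-1}(V) = {0, 1, 2, 3, 4} ∈ τ ✓.
Open sets in the quotient: τ_Q = {{}, {[0=2], [4]}, {[0=2], [1=3], [4]}} (3 elements).


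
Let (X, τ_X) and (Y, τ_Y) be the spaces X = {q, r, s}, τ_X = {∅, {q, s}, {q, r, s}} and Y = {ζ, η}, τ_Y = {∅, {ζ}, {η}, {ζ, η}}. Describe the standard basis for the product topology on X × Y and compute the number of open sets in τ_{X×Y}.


Basis B = {∅ × ∅, {q, s} × {ζ}, {q, s} × {η}, {q, r, s} × {ζ}, {q, r, s} × {η}, {q, s} × {ζ, η}, {q, r, s} × {ζ, η}}; |τ_{X×Y}| = 9.

Enumerate products U × V with U ∈ τ_X, V ∈ τ_Y (deduplicated):
  ∅ × ∅ = {} (∅)
  {q, s} × {ζ} = {(q,ζ), (s,ζ)}
  {q, s} × {η} = {(q,η), (s,η)}
  {q, r, s} × {ζ} = {(q,ζ), (r,ζ), (s,ζ)}
  {q, r, s} × {η} = {(q,η), (r,η), (s,η)}
  {q, s} × {ζ, η} = {(q,ζ), (q,η), (s,ζ), (s,η)}
  {q, r, s} × {ζ, η} = {(q,ζ), (q,η), (r,ζ), (r,η), (s,ζ), (s,η)}
These 7 distinct sets form the basis B.
Close under arbitrary unions to get τ_{X×Y}; counting gives |τ_{X×Y}| = 9.


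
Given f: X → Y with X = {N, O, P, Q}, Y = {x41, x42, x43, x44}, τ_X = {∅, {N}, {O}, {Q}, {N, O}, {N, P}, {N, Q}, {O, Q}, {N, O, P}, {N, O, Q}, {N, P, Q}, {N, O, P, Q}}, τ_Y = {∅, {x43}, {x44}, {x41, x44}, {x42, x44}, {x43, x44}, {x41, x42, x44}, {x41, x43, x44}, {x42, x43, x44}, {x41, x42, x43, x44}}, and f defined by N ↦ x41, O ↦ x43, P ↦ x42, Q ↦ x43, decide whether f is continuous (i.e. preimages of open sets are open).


f is NOT continuous.

Compute f^{-1}(U) for each U ∈ τ_Y:
  U = ∅: f^{-1}(U) = ∅ ∈ τ_X ✓.
  U = {x43}: f^{-1}(U) = {O, Q} ∈ τ_X ✓.
  U = {x44}: f^{-1}(U) = ∅ ∈ τ_X ✓.
  U = {x41, x44}: f^{-1}(U) = {N} ∈ τ_X ✓.
  U = {x42, x44}: f^{-1}(U) = {P} ∉ τ_X ✗.
  U = {x43, x44}: f^{-1}(U) = {O, Q} ∈ τ_X ✓.
  U = {x41, x42, x44}: f^{-1}(U) = {N, P} ∈ τ_X ✓.
  U = {x41, x43, x44}: f^{-1}(U) = {N, O, Q} ∈ τ_X ✓.
  U = {x42, x43, x44}: f^{-1}(U) = {O, P, Q} ∉ τ_X ✗.
  U = {x41, x42, x43, x44}: f^{-1}(U) = {N, O, P, Q} ∈ τ_X ✓.
Found U = {x42, x44} with f^{-1}(U) = {P} not in τ_X. Therefore f is NOT continuous.
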